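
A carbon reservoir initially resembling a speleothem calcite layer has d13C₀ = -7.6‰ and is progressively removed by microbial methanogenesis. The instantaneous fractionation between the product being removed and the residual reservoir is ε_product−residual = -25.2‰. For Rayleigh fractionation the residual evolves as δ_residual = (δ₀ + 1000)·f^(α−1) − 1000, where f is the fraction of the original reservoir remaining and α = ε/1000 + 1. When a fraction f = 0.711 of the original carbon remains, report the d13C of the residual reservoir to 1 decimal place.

Rayleigh residual: δ_res = (δ₀ + 1000)·f^(α−1) − 1000
α = ε/1000 + 1 = 0.97480, so α − 1 = -0.02520
f^(α−1) = 0.711^(-0.02520) = 1.008632
δ_res = (-7.6 + 1000) × 1.008632 − 1000 = 1000.967 − 1000 = 0.97‰

1.0‰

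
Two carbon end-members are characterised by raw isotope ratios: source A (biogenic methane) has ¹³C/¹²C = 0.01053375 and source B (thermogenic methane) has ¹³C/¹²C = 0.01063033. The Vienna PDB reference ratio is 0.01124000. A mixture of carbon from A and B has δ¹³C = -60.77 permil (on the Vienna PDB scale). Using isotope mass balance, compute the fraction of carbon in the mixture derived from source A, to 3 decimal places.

δ_A = (0.01053375/0.01124000 − 1)×1000 = (0.937166 − 1)×1000 = -62.834 permil
δ_B = (0.01063033/0.01124000 − 1)×1000 = (0.945759 − 1)×1000 = -54.241 permil
f_A = (δ_mix − δ_B)/(δ_A − δ_B) = (-60.77 − (-54.241))/(-62.834 − (-54.241))
f_A = -6.529 / -8.593 = 0.7598

0.760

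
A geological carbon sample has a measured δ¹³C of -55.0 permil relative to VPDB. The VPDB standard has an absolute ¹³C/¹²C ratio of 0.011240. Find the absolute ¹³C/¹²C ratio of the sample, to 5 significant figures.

R_sample = R_standard × (δ¹³C/1000 + 1)
R_sample = 0.011240 × (-55.0/1000 + 1) = 0.011240 × 0.945000
R_sample = 0.0106218

0.010622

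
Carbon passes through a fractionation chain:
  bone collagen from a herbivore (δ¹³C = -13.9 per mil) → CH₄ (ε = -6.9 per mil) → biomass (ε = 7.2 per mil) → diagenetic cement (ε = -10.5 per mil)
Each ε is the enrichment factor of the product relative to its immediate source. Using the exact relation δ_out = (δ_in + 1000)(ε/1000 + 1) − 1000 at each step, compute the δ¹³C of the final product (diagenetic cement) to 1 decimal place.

step 1: δ = (-13.90 + 1000)·(-6.9/1000 + 1) − 1000 = -20.70 per mil
step 2: δ = (-20.70 + 1000)·(7.2/1000 + 1) − 1000 = -13.65 per mil
step 3: δ = (-13.65 + 1000)·(-10.5/1000 + 1) − 1000 = -24.01 per mil

-24.0 per mil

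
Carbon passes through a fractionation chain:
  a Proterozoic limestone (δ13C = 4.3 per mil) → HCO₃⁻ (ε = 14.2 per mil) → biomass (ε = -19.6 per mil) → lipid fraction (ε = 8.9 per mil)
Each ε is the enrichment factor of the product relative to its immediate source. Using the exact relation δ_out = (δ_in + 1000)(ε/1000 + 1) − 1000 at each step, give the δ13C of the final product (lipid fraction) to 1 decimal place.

7.5 per mil

step 1: δ = (4.30 + 1000)·(14.2/1000 + 1) − 1000 = 18.56 per mil
step 2: δ = (18.56 + 1000)·(-19.6/1000 + 1) − 1000 = -1.40 per mil
step 3: δ = (-1.40 + 1000)·(8.9/1000 + 1) − 1000 = 7.48 per mil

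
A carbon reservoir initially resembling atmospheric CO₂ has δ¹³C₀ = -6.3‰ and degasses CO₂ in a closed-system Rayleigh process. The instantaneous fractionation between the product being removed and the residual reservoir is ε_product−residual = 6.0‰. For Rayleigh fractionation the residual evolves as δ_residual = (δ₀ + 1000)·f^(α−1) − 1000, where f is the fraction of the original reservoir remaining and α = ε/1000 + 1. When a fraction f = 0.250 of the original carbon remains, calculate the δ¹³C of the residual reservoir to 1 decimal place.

Rayleigh residual: δ_res = (δ₀ + 1000)·f^(α−1) − 1000
α = ε/1000 + 1 = 1.00600, so α − 1 = 0.00600
f^(α−1) = 0.250^(0.00600) = 0.991717
δ_res = (-6.3 + 1000) × 0.991717 − 1000 = 985.469 − 1000 = -14.53‰

-14.5‰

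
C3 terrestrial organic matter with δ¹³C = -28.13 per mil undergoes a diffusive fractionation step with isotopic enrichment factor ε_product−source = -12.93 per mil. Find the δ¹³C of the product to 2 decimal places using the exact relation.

-40.70 per mil

Exactly, δ_product = (δ_source + 1000)·(ε/1000 + 1) − 1000.
δ_product = (-28.13 + 1000) × (-12.93/1000 + 1) − 1000
δ_product = -40.696 per mil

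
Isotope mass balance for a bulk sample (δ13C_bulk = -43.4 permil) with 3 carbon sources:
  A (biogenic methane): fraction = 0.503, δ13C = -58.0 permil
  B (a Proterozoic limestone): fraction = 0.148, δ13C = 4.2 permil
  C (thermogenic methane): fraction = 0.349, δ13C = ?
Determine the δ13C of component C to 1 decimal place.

Isotope mass balance: δ_bulk = Σ fᵢ·δᵢ.
-43.4 = 0.503×(-58.0) + 0.148×(4.2) + 0.349×δ_C
0.349·δ_C = -43.4 − (-28.552) = -14.848
δ_C = -14.848 / 0.349 = -42.54 permil

-42.5 permil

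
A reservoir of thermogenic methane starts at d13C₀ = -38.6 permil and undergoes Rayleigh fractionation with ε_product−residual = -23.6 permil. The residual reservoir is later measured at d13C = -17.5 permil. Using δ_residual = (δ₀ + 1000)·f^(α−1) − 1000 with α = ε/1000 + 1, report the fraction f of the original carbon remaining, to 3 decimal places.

0.399

α − 1 = ε/1000 = -0.0236
(δ_res + 1000)/(δ₀ + 1000) = (-17.5 + 1000)/(-38.6 + 1000) = 982.5/961.4 = 1.021947
f = 1.021947^(1/-0.0236) = exp(ln(1.021947)/-0.0236) = exp(0.02171/-0.0236)
f = exp(-0.9199) = 0.3986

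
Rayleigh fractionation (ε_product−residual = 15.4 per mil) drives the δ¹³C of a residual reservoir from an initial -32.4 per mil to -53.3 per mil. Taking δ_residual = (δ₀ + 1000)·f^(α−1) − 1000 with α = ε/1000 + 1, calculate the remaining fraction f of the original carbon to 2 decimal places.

α − 1 = ε/1000 = 0.0154
(δ_res + 1000)/(δ₀ + 1000) = (-53.3 + 1000)/(-32.4 + 1000) = 946.7/967.6 = 0.978400
f = 0.978400^(1/0.0154) = exp(ln(0.978400)/0.0154) = exp(-0.02184/0.0154)
f = exp(-1.4180) = 0.2422

0.24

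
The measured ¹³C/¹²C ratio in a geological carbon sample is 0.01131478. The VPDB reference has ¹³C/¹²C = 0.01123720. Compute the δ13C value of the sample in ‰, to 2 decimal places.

δ13C = (R_sample / R_standard − 1) × 1000
R_sample / R_standard = 0.01131478 / 0.01123720 = 1.006904
δ13C = (1.006904 − 1) × 1000 = 6.904‰

6.90‰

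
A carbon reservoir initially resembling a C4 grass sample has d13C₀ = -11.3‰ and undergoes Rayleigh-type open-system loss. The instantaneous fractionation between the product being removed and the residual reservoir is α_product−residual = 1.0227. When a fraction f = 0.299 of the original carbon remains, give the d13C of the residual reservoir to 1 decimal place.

-38.0‰

Rayleigh residual: δ_res = (δ₀ + 1000)·f^(α−1) − 1000
α − 1 = 0.02270
f^(α−1) = 0.299^(0.02270) = 0.972966
δ_res = (-11.3 + 1000) × 0.972966 − 1000 = 961.972 − 1000 = -38.03‰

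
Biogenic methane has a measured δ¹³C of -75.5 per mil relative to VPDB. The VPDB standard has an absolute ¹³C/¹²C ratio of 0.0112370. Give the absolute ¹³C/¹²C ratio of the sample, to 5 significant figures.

R_sample = R_standard × (δ¹³C/1000 + 1)
R_sample = 0.0112370 × (-75.5/1000 + 1) = 0.0112370 × 0.924500
R_sample = 0.0103886

0.010389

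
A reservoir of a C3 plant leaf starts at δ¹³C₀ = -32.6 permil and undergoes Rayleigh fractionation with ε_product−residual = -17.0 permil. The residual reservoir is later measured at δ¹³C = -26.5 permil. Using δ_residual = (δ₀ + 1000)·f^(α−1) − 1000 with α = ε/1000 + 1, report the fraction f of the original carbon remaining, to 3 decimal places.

α − 1 = ε/1000 = -0.0170
(δ_res + 1000)/(δ₀ + 1000) = (-26.5 + 1000)/(-32.6 + 1000) = 973.5/967.4 = 1.006306
f = 1.006306^(1/-0.0170) = exp(ln(1.006306)/-0.0170) = exp(0.00629/-0.0170)
f = exp(-0.3698) = 0.6909

0.691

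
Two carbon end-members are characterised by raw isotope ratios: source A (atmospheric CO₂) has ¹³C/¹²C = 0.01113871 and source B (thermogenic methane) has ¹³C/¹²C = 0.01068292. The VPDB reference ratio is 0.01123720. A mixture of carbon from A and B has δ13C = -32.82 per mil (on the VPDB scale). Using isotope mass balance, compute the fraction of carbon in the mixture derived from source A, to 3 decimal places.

0.407

δ_A = (0.01113871/0.01123720 − 1)×1000 = (0.991235 − 1)×1000 = -8.765 per mil
δ_B = (0.01068292/0.01123720 − 1)×1000 = (0.950675 − 1)×1000 = -49.325 per mil
f_A = (δ_mix − δ_B)/(δ_A − δ_B) = (-32.82 − (-49.325))/(-8.765 − (-49.325))
f_A = 16.505 / 40.561 = 0.4069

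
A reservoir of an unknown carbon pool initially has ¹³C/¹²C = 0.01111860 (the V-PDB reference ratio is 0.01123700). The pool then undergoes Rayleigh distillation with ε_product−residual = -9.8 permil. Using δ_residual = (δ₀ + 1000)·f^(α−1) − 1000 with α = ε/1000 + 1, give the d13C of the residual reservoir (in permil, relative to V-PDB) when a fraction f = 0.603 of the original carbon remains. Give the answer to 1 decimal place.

δ₀ = (0.01111860/0.01123700 − 1)×1000 = (0.989463 − 1)×1000 = -10.537 permil
α − 1 = ε/1000 = -0.0098
f^(α−1) = 0.603^(-0.0098) = 1.004970
δ_res = (-10.537 + 1000) × 1.004970 − 1000 = 994.381 − 1000 = -5.62 permil

-5.6 permil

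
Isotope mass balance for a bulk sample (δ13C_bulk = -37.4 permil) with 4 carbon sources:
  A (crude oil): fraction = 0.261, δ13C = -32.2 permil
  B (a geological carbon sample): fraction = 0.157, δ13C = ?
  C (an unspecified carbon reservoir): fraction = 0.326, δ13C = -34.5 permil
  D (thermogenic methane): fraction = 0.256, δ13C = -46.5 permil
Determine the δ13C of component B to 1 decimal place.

-37.2 permil

Isotope mass balance: δ_bulk = Σ fᵢ·δᵢ.
-37.4 = 0.261×(-32.2) + 0.157×δ_B + 0.326×(-34.5) + 0.256×(-46.5)
0.157·δ_B = -37.4 − (-31.555) = -5.845
δ_B = -5.845 / 0.157 = -37.23 permil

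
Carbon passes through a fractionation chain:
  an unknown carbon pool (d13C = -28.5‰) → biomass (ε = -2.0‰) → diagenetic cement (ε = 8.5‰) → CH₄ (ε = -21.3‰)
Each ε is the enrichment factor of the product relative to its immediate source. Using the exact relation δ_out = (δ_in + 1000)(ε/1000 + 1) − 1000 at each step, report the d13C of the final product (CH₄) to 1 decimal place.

-43.0‰

step 1: δ = (-28.50 + 1000)·(-2.0/1000 + 1) − 1000 = -30.44‰
step 2: δ = (-30.44 + 1000)·(8.5/1000 + 1) − 1000 = -22.20‰
step 3: δ = (-22.20 + 1000)·(-21.3/1000 + 1) − 1000 = -43.03‰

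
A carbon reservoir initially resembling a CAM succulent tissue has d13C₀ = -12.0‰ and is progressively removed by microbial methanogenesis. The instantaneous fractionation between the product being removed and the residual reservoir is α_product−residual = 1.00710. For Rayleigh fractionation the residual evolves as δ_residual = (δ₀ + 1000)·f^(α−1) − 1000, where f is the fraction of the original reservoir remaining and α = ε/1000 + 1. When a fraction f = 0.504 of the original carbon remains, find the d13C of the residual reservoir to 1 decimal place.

Rayleigh residual: δ_res = (δ₀ + 1000)·f^(α−1) − 1000
α − 1 = 0.00710
f^(α−1) = 0.504^(0.00710) = 0.995147
δ_res = (-12.0 + 1000) × 0.995147 − 1000 = 983.205 − 1000 = -16.79‰

-16.8‰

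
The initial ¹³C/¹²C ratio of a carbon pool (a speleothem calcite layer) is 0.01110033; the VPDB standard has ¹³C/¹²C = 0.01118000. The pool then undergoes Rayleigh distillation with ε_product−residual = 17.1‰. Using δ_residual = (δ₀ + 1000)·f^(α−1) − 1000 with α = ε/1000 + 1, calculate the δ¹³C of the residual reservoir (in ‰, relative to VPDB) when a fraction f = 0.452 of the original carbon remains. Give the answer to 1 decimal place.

-20.5‰

δ₀ = (0.01110033/0.01118000 − 1)×1000 = (0.992874 − 1)×1000 = -7.126‰
α − 1 = ε/1000 = 0.0171
f^(α−1) = 0.452^(0.0171) = 0.986513
δ_res = (-7.126 + 1000) × 0.986513 − 1000 = 979.483 − 1000 = -20.52‰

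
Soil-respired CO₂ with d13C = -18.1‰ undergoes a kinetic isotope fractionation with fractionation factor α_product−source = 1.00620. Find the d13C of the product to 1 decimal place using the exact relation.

δ_product = (δ_source + 1000)·α − 1000
δ_product = (-18.1 + 1000) × 1.00620 − 1000
δ_product = 987.988 − 1000 = -12.01‰

-12.0‰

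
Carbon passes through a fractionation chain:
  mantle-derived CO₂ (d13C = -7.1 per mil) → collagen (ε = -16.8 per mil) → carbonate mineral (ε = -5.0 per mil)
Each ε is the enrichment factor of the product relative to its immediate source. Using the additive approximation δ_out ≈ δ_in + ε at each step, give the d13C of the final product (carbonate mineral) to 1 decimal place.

-28.9 per mil

step 1: δ ≈ -7.1 + (-16.8) = -23.9 per mil
step 2: δ ≈ -23.9 + (-5.0) = -28.9 per mil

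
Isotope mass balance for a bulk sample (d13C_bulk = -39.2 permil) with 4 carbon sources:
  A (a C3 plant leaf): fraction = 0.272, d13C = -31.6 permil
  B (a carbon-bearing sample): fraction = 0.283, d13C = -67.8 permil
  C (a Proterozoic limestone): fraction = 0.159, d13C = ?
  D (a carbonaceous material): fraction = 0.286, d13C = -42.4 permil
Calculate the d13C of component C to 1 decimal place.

Isotope mass balance: δ_bulk = Σ fᵢ·δᵢ.
-39.2 = 0.272×(-31.6) + 0.283×(-67.8) + 0.159×δ_C + 0.286×(-42.4)
0.159·δ_C = -39.2 − (-39.909) = 0.709
δ_C = 0.709 / 0.159 = 4.46 permil

4.5 permil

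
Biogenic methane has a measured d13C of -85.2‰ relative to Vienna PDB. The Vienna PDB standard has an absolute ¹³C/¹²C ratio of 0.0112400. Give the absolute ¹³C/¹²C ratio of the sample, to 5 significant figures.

0.010282

R_sample = R_standard × (d13C/1000 + 1)
R_sample = 0.0112400 × (-85.2/1000 + 1) = 0.0112400 × 0.914800
R_sample = 0.0102824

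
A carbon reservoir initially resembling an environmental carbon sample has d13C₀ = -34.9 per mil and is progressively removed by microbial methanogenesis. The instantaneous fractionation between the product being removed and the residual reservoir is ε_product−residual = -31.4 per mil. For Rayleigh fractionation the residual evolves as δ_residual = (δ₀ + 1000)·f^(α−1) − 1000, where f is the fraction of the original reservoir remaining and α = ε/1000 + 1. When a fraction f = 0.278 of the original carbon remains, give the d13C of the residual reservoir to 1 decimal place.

Rayleigh residual: δ_res = (δ₀ + 1000)·f^(α−1) − 1000
α = ε/1000 + 1 = 0.96860, so α − 1 = -0.03140
f^(α−1) = 0.278^(-0.03140) = 1.041015
δ_res = (-34.9 + 1000) × 1.041015 − 1000 = 1004.684 − 1000 = 4.68 per mil

4.7 per mil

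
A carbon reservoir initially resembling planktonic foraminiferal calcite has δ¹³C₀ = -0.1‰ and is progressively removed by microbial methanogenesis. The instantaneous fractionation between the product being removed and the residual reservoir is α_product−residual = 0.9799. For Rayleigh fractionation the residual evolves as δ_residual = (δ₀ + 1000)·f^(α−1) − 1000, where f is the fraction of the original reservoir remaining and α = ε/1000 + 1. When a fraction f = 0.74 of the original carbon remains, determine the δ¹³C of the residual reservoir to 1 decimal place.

Rayleigh residual: δ_res = (δ₀ + 1000)·f^(α−1) − 1000
α − 1 = -0.02010
f^(α−1) = 0.74^(-0.02010) = 1.006071
δ_res = (-0.1 + 1000) × 1.006071 − 1000 = 1005.970 − 1000 = 5.97‰

6.0‰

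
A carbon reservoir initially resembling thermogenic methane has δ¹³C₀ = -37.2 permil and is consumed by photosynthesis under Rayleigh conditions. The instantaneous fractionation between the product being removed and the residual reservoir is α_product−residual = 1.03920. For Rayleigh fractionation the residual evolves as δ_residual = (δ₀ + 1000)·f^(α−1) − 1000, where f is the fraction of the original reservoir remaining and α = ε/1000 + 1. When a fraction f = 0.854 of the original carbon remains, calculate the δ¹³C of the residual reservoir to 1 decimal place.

Rayleigh residual: δ_res = (δ₀ + 1000)·f^(α−1) − 1000
α − 1 = 0.03920
f^(α−1) = 0.854^(0.03920) = 0.993832
δ_res = (-37.2 + 1000) × 0.993832 − 1000 = 956.862 − 1000 = -43.14 permil

-43.1 permil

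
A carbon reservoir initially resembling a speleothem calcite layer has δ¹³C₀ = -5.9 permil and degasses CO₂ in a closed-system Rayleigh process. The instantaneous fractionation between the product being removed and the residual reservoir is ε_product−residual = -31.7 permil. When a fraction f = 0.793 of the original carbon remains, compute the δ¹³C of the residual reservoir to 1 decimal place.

1.4 permil

Rayleigh residual: δ_res = (δ₀ + 1000)·f^(α−1) − 1000
α = ε/1000 + 1 = 0.96830, so α − 1 = -0.03170
f^(α−1) = 0.793^(-0.03170) = 1.007379
δ_res = (-5.9 + 1000) × 1.007379 − 1000 = 1001.436 − 1000 = 1.44 permil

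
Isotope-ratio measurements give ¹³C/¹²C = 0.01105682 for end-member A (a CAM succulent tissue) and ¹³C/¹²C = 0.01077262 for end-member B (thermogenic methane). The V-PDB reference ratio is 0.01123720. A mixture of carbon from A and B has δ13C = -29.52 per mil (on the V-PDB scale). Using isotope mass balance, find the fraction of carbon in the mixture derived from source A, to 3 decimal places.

0.467

δ_A = (0.01105682/0.01123720 − 1)×1000 = (0.983948 − 1)×1000 = -16.052 per mil
δ_B = (0.01077262/0.01123720 − 1)×1000 = (0.958657 − 1)×1000 = -41.343 per mil
f_A = (δ_mix − δ_B)/(δ_A − δ_B) = (-29.52 − (-41.343))/(-16.052 − (-41.343))
f_A = 11.823 / 25.291 = 0.4675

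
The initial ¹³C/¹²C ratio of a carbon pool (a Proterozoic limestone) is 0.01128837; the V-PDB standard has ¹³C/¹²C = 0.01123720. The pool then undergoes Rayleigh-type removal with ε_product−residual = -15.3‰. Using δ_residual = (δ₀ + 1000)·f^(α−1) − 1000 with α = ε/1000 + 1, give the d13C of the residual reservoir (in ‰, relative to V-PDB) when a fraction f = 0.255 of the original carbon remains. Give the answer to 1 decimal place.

25.8‰

δ₀ = (0.01128837/0.01123720 − 1)×1000 = (1.004554 − 1)×1000 = 4.554‰
α − 1 = ε/1000 = -0.0153
f^(α−1) = 0.255^(-0.0153) = 1.021127
δ_res = (4.554 + 1000) × 1.021127 − 1000 = 1025.777 − 1000 = 25.78‰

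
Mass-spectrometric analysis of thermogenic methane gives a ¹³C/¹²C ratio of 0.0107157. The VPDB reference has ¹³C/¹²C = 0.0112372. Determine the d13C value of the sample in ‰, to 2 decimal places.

-46.41‰

d13C = (R_sample / R_standard − 1) × 1000
R_sample / R_standard = 0.0107157 / 0.0112372 = 0.953592
d13C = (0.953592 − 1) × 1000 = -46.408‰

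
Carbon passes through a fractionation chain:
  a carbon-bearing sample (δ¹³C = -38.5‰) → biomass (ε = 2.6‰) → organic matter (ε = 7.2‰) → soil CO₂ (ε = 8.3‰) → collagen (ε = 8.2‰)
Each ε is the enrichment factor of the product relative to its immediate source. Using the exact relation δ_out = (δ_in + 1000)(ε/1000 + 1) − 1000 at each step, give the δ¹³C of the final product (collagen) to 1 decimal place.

-13.0‰

step 1: δ = (-38.50 + 1000)·(2.6/1000 + 1) − 1000 = -36.00‰
step 2: δ = (-36.00 + 1000)·(7.2/1000 + 1) − 1000 = -29.06‰
step 3: δ = (-29.06 + 1000)·(8.3/1000 + 1) − 1000 = -21.00‰
step 4: δ = (-21.00 + 1000)·(8.2/1000 + 1) − 1000 = -12.97‰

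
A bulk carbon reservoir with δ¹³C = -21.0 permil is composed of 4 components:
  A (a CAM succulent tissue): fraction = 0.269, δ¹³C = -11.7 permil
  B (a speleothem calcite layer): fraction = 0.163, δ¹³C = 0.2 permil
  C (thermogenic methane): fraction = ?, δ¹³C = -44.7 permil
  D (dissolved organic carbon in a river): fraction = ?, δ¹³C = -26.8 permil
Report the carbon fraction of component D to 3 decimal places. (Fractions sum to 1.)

Let f_D and f_C be the unknown fractions; fractions sum to 1 so f_D + f_C = 0.568.
Mass balance: Σ fᵢ·δᵢ = δ_bulk ⇒ f_D·(-26.8) + f_C·(-44.7) = -21.0 − (-3.115) = -17.885
Substitute f_C = 0.568 − f_D:
f_D·(-26.8 − -44.7) = -17.885 − 0.568×(-44.7) = 7.504
f_D = 7.504 / 17.9 = 0.4192

0.419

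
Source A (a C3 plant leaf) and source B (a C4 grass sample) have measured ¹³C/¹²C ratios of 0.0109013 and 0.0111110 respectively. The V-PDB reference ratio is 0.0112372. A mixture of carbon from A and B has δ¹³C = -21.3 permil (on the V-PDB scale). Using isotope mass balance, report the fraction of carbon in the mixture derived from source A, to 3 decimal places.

0.540

δ_A = (0.0109013/0.0112372 − 1)×1000 = (0.970108 − 1)×1000 = -29.892 permil
δ_B = (0.0111110/0.0112372 − 1)×1000 = (0.988769 − 1)×1000 = -11.231 permil
f_A = (δ_mix − δ_B)/(δ_A − δ_B) = (-21.3 − (-11.231))/(-29.892 − (-11.231))
f_A = -10.069 / -18.661 = 0.5396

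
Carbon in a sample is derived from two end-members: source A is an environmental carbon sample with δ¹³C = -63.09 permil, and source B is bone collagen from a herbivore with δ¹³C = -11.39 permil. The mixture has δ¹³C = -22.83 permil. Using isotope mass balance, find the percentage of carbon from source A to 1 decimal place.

δ_mix = f_A·δ_A + (1 − f_A)·δ_B  ⇒  f_A = (δ_mix − δ_B)/(δ_A − δ_B)
f_A = (-22.83 − (-11.39)) / (-63.09 − (-11.39))
f_A = -11.44 / -51.70 = 0.2213

22.1%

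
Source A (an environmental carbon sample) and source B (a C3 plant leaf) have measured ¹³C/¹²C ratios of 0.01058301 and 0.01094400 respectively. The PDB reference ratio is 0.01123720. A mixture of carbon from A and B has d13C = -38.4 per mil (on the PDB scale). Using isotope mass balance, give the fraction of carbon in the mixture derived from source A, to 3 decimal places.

0.383

δ_A = (0.01058301/0.01123720 − 1)×1000 = (0.941784 − 1)×1000 = -58.216 per mil
δ_B = (0.01094400/0.01123720 − 1)×1000 = (0.973908 − 1)×1000 = -26.092 per mil
f_A = (δ_mix − δ_B)/(δ_A − δ_B) = (-38.4 − (-26.092))/(-58.216 − (-26.092))
f_A = -12.308 / -32.125 = 0.3831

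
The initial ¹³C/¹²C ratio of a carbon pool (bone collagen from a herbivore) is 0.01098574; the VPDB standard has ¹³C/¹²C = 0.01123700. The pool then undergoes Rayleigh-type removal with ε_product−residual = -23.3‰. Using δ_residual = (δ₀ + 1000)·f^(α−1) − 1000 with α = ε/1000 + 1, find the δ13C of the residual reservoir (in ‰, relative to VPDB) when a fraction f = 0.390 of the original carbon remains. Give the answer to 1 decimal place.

-0.7‰

δ₀ = (0.01098574/0.01123700 − 1)×1000 = (0.977640 − 1)×1000 = -22.360‰
α − 1 = ε/1000 = -0.0233
f^(α−1) = 0.390^(-0.0233) = 1.022182
δ_res = (-22.360 + 1000) × 1.022182 − 1000 = 999.326 − 1000 = -0.67‰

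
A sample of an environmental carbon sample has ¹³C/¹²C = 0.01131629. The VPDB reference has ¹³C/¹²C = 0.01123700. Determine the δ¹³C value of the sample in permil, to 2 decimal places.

7.06 permil

δ¹³C = (R_sample / R_standard − 1) × 1000
R_sample / R_standard = 0.01131629 / 0.01123700 = 1.007056
δ¹³C = (1.007056 − 1) × 1000 = 7.056 permil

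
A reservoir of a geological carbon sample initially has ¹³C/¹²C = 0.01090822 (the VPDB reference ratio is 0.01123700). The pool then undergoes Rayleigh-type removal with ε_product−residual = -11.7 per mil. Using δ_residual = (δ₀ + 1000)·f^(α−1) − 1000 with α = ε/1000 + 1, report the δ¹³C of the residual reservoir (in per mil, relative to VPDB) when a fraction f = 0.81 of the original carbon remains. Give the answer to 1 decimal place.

δ₀ = (0.01090822/0.01123700 − 1)×1000 = (0.970741 − 1)×1000 = -29.259 per mil
α − 1 = ε/1000 = -0.0117
f^(α−1) = 0.81^(-0.0117) = 1.002468
δ_res = (-29.259 + 1000) × 1.002468 − 1000 = 973.138 − 1000 = -26.86 per mil

-26.9 per mil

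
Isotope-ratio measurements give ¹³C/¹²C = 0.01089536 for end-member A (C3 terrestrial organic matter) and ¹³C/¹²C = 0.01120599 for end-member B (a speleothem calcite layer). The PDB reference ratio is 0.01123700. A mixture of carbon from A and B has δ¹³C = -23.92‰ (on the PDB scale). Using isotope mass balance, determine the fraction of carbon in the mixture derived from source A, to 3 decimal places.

δ_A = (0.01089536/0.01123700 − 1)×1000 = (0.969597 − 1)×1000 = -30.403‰
δ_B = (0.01120599/0.01123700 − 1)×1000 = (0.997240 − 1)×1000 = -2.760‰
f_A = (δ_mix − δ_B)/(δ_A − δ_B) = (-23.92 − (-2.760))/(-30.403 − (-2.760))
f_A = -21.160 / -27.643 = 0.7655

0.765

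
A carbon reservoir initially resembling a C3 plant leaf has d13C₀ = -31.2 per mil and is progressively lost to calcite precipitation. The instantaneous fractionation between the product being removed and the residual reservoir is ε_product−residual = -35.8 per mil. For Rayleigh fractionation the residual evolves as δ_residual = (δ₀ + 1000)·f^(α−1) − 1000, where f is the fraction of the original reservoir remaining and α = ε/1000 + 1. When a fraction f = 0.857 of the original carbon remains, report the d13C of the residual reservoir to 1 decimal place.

Rayleigh residual: δ_res = (δ₀ + 1000)·f^(α−1) − 1000
α = ε/1000 + 1 = 0.96420, so α − 1 = -0.03580
f^(α−1) = 0.857^(-0.03580) = 1.005540
δ_res = (-31.2 + 1000) × 1.005540 − 1000 = 974.167 − 1000 = -25.83 per mil

-25.8 per mil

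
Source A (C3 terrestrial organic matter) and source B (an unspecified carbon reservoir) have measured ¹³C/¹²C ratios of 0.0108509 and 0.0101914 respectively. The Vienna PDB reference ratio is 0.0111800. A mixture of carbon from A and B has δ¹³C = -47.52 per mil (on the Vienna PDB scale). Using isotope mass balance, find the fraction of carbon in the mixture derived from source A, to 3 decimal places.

δ_A = (0.0108509/0.0111800 − 1)×1000 = (0.970564 − 1)×1000 = -29.436 per mil
δ_B = (0.0101914/0.0111800 − 1)×1000 = (0.911574 − 1)×1000 = -88.426 per mil
f_A = (δ_mix − δ_B)/(δ_A − δ_B) = (-47.52 − (-88.426))/(-29.436 − (-88.426))
f_A = 40.906 / 58.989 = 0.6934

0.693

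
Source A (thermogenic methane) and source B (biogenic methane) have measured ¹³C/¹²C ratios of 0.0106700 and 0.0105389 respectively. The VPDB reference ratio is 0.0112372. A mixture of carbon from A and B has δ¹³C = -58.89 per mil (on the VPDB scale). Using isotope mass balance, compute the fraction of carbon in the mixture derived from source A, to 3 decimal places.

0.279

δ_A = (0.0106700/0.0112372 − 1)×1000 = (0.949525 − 1)×1000 = -50.475 per mil
δ_B = (0.0105389/0.0112372 − 1)×1000 = (0.937858 − 1)×1000 = -62.142 per mil
f_A = (δ_mix − δ_B)/(δ_A − δ_B) = (-58.89 − (-62.142))/(-50.475 − (-62.142))
f_A = 3.252 / 11.667 = 0.2787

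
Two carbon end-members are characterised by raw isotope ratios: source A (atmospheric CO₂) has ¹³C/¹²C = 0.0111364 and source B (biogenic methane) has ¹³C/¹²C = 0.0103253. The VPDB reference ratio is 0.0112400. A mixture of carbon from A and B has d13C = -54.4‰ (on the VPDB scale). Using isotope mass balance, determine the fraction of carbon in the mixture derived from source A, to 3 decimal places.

δ_A = (0.0111364/0.0112400 − 1)×1000 = (0.990783 − 1)×1000 = -9.217‰
δ_B = (0.0103253/0.0112400 − 1)×1000 = (0.918621 − 1)×1000 = -81.379‰
f_A = (δ_mix − δ_B)/(δ_A − δ_B) = (-54.4 − (-81.379))/(-9.217 − (-81.379))
f_A = 26.979 / 72.162 = 0.3739

0.374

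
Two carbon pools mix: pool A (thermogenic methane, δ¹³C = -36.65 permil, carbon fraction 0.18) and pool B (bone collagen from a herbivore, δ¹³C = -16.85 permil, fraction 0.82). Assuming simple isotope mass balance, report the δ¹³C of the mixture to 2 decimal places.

-20.41 permil

δ_mix = f_A·δ_A + f_B·δ_B
δ_mix = 0.18 × (-36.65) + 0.82 × (-16.85)
δ_mix = -6.597 + -13.817 = -20.414 permil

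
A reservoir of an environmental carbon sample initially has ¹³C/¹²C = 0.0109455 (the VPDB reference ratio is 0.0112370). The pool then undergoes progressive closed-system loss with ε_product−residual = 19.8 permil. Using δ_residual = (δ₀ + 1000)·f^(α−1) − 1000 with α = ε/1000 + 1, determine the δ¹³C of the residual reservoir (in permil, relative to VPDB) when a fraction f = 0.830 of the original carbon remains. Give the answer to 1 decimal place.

-29.5 permil

δ₀ = (0.0109455/0.0112370 − 1)×1000 = (0.974059 − 1)×1000 = -25.941 permil
α − 1 = ε/1000 = 0.0198
f^(α−1) = 0.830^(0.0198) = 0.996317
δ_res = (-25.941 + 1000) × 0.996317 − 1000 = 970.472 − 1000 = -29.53 permil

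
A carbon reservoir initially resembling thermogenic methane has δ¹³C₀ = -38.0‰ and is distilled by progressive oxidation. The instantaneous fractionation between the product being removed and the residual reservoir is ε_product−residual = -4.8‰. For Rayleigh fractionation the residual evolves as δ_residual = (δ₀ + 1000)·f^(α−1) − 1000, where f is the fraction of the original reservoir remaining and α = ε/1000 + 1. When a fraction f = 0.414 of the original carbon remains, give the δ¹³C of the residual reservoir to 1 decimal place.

-33.9‰

Rayleigh residual: δ_res = (δ₀ + 1000)·f^(α−1) − 1000
α = ε/1000 + 1 = 0.99520, so α − 1 = -0.00480
f^(α−1) = 0.414^(-0.00480) = 1.004242
δ_res = (-38.0 + 1000) × 1.004242 − 1000 = 966.081 − 1000 = -33.92‰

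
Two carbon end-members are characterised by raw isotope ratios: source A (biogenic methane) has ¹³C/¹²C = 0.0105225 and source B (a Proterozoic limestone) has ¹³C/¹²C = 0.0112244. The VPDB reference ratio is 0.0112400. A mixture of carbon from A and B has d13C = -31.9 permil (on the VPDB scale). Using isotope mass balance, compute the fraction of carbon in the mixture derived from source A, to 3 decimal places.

0.489

δ_A = (0.0105225/0.0112400 − 1)×1000 = (0.936165 − 1)×1000 = -63.835 permil
δ_B = (0.0112244/0.0112400 − 1)×1000 = (0.998612 − 1)×1000 = -1.388 permil
f_A = (δ_mix − δ_B)/(δ_A − δ_B) = (-31.9 − (-1.388))/(-63.835 − (-1.388))
f_A = -30.512 / -62.447 = 0.4886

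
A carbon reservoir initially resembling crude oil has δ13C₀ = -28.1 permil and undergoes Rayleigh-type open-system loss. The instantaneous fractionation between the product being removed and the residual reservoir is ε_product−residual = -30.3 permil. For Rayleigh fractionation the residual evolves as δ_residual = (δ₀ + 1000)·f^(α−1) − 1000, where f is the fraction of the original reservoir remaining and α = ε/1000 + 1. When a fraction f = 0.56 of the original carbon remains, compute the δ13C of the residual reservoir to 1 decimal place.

-10.9 permil

Rayleigh residual: δ_res = (δ₀ + 1000)·f^(α−1) − 1000
α = ε/1000 + 1 = 0.96970, so α − 1 = -0.03030
f^(α−1) = 0.56^(-0.03030) = 1.017724
δ_res = (-28.1 + 1000) × 1.017724 − 1000 = 989.126 − 1000 = -10.87 permil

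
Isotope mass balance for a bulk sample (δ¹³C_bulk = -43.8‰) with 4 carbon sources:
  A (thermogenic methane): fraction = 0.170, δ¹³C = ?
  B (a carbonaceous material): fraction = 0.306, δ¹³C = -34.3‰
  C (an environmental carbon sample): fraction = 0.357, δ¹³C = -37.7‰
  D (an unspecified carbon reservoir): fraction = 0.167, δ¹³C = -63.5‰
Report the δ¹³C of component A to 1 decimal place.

-54.4‰

Isotope mass balance: δ_bulk = Σ fᵢ·δᵢ.
-43.8 = 0.170×δ_A + 0.306×(-34.3) + 0.357×(-37.7) + 0.167×(-63.5)
0.170·δ_A = -43.8 − (-34.559) = -9.241
δ_A = -9.241 / 0.170 = -54.36‰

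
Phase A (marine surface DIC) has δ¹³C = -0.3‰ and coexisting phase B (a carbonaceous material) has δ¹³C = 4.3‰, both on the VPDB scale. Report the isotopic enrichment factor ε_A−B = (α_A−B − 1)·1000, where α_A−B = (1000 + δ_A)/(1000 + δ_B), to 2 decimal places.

α_A−B = (1000 + -0.3) / (1000 + 4.3) = 999.7 / 1004.3 = 0.995420
ε_A−B = (0.995420 − 1) × 1000 = -4.580‰
(The approximation ε ≈ δ_A − δ_B would give -4.6‰.)

-4.58‰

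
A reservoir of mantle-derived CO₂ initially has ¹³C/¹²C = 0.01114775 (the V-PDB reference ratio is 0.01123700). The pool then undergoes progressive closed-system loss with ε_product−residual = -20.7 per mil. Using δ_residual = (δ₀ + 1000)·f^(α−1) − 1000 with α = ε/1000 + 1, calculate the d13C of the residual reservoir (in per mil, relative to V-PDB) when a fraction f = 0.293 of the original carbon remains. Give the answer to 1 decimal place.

δ₀ = (0.01114775/0.01123700 − 1)×1000 = (0.992057 − 1)×1000 = -7.943 per mil
α − 1 = ε/1000 = -0.0207
f^(α−1) = 0.293^(-0.0207) = 1.025737
δ_res = (-7.943 + 1000) × 1.025737 − 1000 = 1017.590 − 1000 = 17.59 per mil

17.6 per mil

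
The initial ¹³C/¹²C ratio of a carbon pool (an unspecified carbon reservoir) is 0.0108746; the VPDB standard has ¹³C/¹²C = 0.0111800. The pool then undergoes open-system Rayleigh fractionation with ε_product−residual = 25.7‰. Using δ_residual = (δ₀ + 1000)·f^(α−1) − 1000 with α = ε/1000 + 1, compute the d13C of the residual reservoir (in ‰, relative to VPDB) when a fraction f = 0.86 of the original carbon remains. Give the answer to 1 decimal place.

δ₀ = (0.0108746/0.0111800 − 1)×1000 = (0.972683 − 1)×1000 = -27.317‰
α − 1 = ε/1000 = 0.0257
f^(α−1) = 0.86^(0.0257) = 0.996131
δ_res = (-27.317 + 1000) × 0.996131 − 1000 = 968.920 − 1000 = -31.08‰

-31.1‰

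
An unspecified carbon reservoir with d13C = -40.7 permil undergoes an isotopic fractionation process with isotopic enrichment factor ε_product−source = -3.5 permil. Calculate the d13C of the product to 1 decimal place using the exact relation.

Exactly, δ_product = (δ_source + 1000)·(ε/1000 + 1) − 1000.
δ_product = (-40.7 + 1000) × (-3.5/1000 + 1) − 1000
δ_product = -44.06 permil

-44.1 permil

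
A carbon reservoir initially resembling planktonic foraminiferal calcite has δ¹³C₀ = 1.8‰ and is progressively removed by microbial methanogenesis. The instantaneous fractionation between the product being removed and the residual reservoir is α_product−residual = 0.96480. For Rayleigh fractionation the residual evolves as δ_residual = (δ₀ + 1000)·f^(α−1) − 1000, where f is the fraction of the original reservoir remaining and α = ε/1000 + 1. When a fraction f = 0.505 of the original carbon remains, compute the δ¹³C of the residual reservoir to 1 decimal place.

26.2‰

Rayleigh residual: δ_res = (δ₀ + 1000)·f^(α−1) − 1000
α − 1 = -0.03520
f^(α−1) = 0.505^(-0.03520) = 1.024340
δ_res = (1.8 + 1000) × 1.024340 − 1000 = 1026.184 − 1000 = 26.18‰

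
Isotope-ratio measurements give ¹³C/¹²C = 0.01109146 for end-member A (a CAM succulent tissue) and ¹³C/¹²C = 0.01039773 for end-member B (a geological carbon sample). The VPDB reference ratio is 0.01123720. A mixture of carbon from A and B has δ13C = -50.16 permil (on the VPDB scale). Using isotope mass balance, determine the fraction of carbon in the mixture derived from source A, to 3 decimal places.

0.398

δ_A = (0.01109146/0.01123720 − 1)×1000 = (0.987031 − 1)×1000 = -12.969 permil
δ_B = (0.01039773/0.01123720 − 1)×1000 = (0.925295 − 1)×1000 = -74.705 permil
f_A = (δ_mix − δ_B)/(δ_A − δ_B) = (-50.16 − (-74.705))/(-12.969 − (-74.705))
f_A = 24.545 / 61.735 = 0.3976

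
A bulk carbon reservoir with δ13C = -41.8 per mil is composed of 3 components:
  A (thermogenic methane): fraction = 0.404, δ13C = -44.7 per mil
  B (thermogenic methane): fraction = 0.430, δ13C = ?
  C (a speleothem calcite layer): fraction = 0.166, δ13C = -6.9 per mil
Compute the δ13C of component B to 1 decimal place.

-52.5 per mil

Isotope mass balance: δ_bulk = Σ fᵢ·δᵢ.
-41.8 = 0.404×(-44.7) + 0.430×δ_B + 0.166×(-6.9)
0.430·δ_B = -41.8 − (-19.204) = -22.596
δ_B = -22.596 / 0.430 = -52.55 per mil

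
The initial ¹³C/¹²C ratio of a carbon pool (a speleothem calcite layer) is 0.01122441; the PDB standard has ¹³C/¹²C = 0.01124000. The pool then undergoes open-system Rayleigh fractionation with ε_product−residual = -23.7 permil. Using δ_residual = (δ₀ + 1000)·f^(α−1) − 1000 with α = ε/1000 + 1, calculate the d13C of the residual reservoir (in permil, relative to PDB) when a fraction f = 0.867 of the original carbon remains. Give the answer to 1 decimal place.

δ₀ = (0.01122441/0.01124000 − 1)×1000 = (0.998613 − 1)×1000 = -1.387 permil
α − 1 = ε/1000 = -0.0237
f^(α−1) = 0.867^(-0.0237) = 1.003388
δ_res = (-1.387 + 1000) × 1.003388 − 1000 = 1001.996 − 1000 = 2.00 permil

2.0 permil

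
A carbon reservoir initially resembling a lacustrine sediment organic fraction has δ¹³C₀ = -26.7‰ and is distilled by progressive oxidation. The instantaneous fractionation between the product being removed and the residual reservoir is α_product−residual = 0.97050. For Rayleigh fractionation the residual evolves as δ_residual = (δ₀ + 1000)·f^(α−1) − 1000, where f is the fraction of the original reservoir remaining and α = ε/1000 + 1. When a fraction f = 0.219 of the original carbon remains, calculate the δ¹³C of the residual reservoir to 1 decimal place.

17.9‰

Rayleigh residual: δ_res = (δ₀ + 1000)·f^(α−1) − 1000
α − 1 = -0.02950
f^(α−1) = 0.219^(-0.02950) = 1.045820
δ_res = (-26.7 + 1000) × 1.045820 − 1000 = 1017.897 − 1000 = 17.90‰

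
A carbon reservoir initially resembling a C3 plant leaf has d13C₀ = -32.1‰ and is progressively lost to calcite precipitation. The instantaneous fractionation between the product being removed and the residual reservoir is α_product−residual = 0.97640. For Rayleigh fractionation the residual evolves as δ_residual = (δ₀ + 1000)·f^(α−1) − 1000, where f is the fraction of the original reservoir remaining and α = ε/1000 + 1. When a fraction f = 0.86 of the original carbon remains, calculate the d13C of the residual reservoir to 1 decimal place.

Rayleigh residual: δ_res = (δ₀ + 1000)·f^(α−1) − 1000
α − 1 = -0.02360
f^(α−1) = 0.86^(-0.02360) = 1.003566
δ_res = (-32.1 + 1000) × 1.003566 − 1000 = 971.351 − 1000 = -28.65‰

-28.6‰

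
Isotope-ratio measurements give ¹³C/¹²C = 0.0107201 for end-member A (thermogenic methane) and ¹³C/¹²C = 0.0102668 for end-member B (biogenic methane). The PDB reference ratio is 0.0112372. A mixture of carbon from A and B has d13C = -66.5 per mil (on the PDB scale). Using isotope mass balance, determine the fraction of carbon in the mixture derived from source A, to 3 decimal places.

δ_A = (0.0107201/0.0112372 − 1)×1000 = (0.953983 − 1)×1000 = -46.017 per mil
δ_B = (0.0102668/0.0112372 − 1)×1000 = (0.913644 − 1)×1000 = -86.356 per mil
f_A = (δ_mix − δ_B)/(δ_A − δ_B) = (-66.5 − (-86.356))/(-46.017 − (-86.356))
f_A = 19.856 / 40.339 = 0.4922

0.492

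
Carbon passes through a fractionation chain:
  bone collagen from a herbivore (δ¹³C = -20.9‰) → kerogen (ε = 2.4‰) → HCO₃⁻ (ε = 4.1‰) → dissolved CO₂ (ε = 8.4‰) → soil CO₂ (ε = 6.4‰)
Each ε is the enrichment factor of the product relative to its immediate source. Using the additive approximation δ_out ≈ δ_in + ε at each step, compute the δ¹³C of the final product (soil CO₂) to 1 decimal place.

step 1: δ ≈ -20.9 + (2.4) = -18.5‰
step 2: δ ≈ -18.5 + (4.1) = -14.4‰
step 3: δ ≈ -14.4 + (8.4) = -6.0‰
step 4: δ ≈ -6.0 + (6.4) = 0.4‰

0.4‰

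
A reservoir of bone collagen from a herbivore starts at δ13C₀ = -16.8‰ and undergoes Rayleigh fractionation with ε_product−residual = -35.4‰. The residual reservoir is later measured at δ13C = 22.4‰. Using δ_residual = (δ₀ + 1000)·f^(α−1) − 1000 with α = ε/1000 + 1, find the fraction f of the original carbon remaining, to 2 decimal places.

0.33

α − 1 = ε/1000 = -0.0354
(δ_res + 1000)/(δ₀ + 1000) = (22.4 + 1000)/(-16.8 + 1000) = 1022.4/983.2 = 1.039870
f = 1.039870^(1/-0.0354) = exp(ln(1.039870)/-0.0354) = exp(0.03910/-0.0354)
f = exp(-1.1044) = 0.3314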